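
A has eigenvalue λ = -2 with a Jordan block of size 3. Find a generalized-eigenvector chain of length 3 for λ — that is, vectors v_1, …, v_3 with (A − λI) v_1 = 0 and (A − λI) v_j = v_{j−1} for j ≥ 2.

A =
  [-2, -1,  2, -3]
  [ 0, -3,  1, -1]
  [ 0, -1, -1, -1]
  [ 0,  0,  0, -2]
A Jordan chain for λ = -2 of length 3:
v_1 = (-1, 0, 0, 0)ᵀ
v_2 = (-1, -1, -1, 0)ᵀ
v_3 = (0, 1, 0, 0)ᵀ

Let N = A − (-2)·I. We want v_3 with N^3 v_3 = 0 but N^2 v_3 ≠ 0; then v_{j-1} := N · v_j for j = 3, …, 2.

Pick v_3 = (0, 1, 0, 0)ᵀ.
Then v_2 = N · v_3 = (-1, -1, -1, 0)ᵀ.
Then v_1 = N · v_2 = (-1, 0, 0, 0)ᵀ.

Sanity check: (A − (-2)·I) v_1 = (0, 0, 0, 0)ᵀ = 0. ✓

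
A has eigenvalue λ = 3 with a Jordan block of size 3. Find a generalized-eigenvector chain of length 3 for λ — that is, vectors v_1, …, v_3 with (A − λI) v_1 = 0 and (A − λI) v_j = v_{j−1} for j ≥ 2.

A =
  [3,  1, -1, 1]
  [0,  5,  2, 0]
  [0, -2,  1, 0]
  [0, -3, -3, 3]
A Jordan chain for λ = 3 of length 3:
v_1 = (1, 0, 0, 0)ᵀ
v_2 = (1, 2, -2, -3)ᵀ
v_3 = (0, 1, 0, 0)ᵀ

Let N = A − (3)·I. We want v_3 with N^3 v_3 = 0 but N^2 v_3 ≠ 0; then v_{j-1} := N · v_j for j = 3, …, 2.

Pick v_3 = (0, 1, 0, 0)ᵀ.
Then v_2 = N · v_3 = (1, 2, -2, -3)ᵀ.
Then v_1 = N · v_2 = (1, 0, 0, 0)ᵀ.

Sanity check: (A − (3)·I) v_1 = (0, 0, 0, 0)ᵀ = 0. ✓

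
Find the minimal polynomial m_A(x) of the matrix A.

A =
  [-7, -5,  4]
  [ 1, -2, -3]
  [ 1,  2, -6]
x^3 + 15*x^2 + 75*x + 125

The characteristic polynomial is χ_A(x) = (x + 5)^3, so the eigenvalues are known. The minimal polynomial is
  m_A(x) = Π_λ (x − λ)^{k_λ}
where k_λ is the size of the *largest* Jordan block for λ (equivalently, the smallest k with (A − λI)^k v = 0 for every generalised eigenvector v of λ).

  λ = -5: largest Jordan block has size 3, contributing (x + 5)^3

So m_A(x) = (x + 5)^3 = x^3 + 15*x^2 + 75*x + 125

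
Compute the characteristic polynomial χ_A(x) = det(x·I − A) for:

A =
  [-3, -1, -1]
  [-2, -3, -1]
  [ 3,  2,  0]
x^3 + 6*x^2 + 12*x + 8

Expanding det(x·I − A) (e.g. by cofactor expansion or by noting that A is similar to its Jordan form J, which has the same characteristic polynomial as A) gives
  χ_A(x) = x^3 + 6*x^2 + 12*x + 8
which factors as (x + 2)^3. The eigenvalues (with algebraic multiplicities) are λ = -2 with multiplicity 3.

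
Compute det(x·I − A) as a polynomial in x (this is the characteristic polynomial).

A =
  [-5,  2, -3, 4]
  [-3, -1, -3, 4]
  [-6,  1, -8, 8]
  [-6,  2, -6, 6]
x^4 + 8*x^3 + 24*x^2 + 32*x + 16

Expanding det(x·I − A) (e.g. by cofactor expansion or by noting that A is similar to its Jordan form J, which has the same characteristic polynomial as A) gives
  χ_A(x) = x^4 + 8*x^3 + 24*x^2 + 32*x + 16
which factors as (x + 2)^4. The eigenvalues (with algebraic multiplicities) are λ = -2 with multiplicity 4.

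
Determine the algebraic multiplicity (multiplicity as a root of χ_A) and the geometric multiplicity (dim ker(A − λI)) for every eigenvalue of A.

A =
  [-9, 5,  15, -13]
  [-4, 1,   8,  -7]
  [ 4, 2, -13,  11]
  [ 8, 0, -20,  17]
λ = -1: alg = 4, geom = 2

Step 1 — factor the characteristic polynomial to read off the algebraic multiplicities:
  χ_A(x) = (x + 1)^4

Step 2 — compute geometric multiplicities via the rank-nullity identity g(λ) = n − rank(A − λI):
  rank(A − (-1)·I) = 2, so dim ker(A − (-1)·I) = n − 2 = 2

Summary:
  λ = -1: algebraic multiplicity = 4, geometric multiplicity = 2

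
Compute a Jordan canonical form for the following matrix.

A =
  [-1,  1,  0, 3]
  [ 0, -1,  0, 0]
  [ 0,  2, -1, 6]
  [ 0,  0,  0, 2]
J_2(-1) ⊕ J_1(-1) ⊕ J_1(2)

The characteristic polynomial is
  det(x·I − A) = x^4 + x^3 - 3*x^2 - 5*x - 2 = (x - 2)*(x + 1)^3

Eigenvalues and multiplicities (the geometric multiplicity of λ is n − rank(A − λI), which equals the number of Jordan blocks for λ):
  λ = -1: algebraic multiplicity = 3, geometric multiplicity = 2
  λ = 2: algebraic multiplicity = 1, geometric multiplicity = 1

Determining the block sizes for each eigenvalue:
  λ = -1: 2 blocks summing to 3 forces exactly one block of size 2 and the rest size 1 → block sizes [2, 1]
  λ = 2: one block (gm = 1), so the single block has size am = 1 → block sizes [1]

Assembling the blocks gives a Jordan form
J =
  [-1,  1,  0, 0]
  [ 0, -1,  0, 0]
  [ 0,  0, -1, 0]
  [ 0,  0,  0, 2]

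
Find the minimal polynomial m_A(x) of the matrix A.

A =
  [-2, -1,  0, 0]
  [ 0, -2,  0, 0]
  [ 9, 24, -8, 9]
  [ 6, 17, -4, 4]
x^2 + 4*x + 4

The characteristic polynomial is χ_A(x) = (x + 2)^4, so the eigenvalues are known. The minimal polynomial is
  m_A(x) = Π_λ (x − λ)^{k_λ}
where k_λ is the size of the *largest* Jordan block for λ (equivalently, the smallest k with (A − λI)^k v = 0 for every generalised eigenvector v of λ).

  λ = -2: largest Jordan block has size 2, contributing (x + 2)^2

So m_A(x) = (x + 2)^2 = x^2 + 4*x + 4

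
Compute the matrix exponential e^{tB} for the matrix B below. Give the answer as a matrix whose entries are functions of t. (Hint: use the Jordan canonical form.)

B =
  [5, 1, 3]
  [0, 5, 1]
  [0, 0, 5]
e^{tB} =
  [exp(5*t), t*exp(5*t), t^2*exp(5*t)/2 + 3*t*exp(5*t)]
  [0, exp(5*t), t*exp(5*t)]
  [0, 0, exp(5*t)]

Strategy: write B = P · J · P⁻¹ where J is a Jordan canonical form, so e^{tB} = P · e^{tJ} · P⁻¹, and e^{tJ} can be computed block-by-block.

B has Jordan form
J =
  [5, 1, 0]
  [0, 5, 1]
  [0, 0, 5]
(up to reordering of blocks).

Per-block formulas:
  For a 3×3 Jordan block J_3(5): exp(t · J_3(5)) = e^(5t)·(I + t·N + (t^2/2)·N^2), where N is the 3×3 nilpotent shift.

After assembling e^{tJ} and conjugating by P, we get:

e^{tB} =
  [exp(5*t), t*exp(5*t), t^2*exp(5*t)/2 + 3*t*exp(5*t)]
  [0, exp(5*t), t*exp(5*t)]
  [0, 0, exp(5*t)]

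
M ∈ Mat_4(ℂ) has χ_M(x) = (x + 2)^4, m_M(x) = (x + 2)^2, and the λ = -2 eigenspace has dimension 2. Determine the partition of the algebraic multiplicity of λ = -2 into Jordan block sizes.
Block sizes for λ = -2: [2, 2]

Step 1 — from the characteristic polynomial, algebraic multiplicity of λ = -2 is 4. From dim ker(M − (-2)·I) = 2, there are exactly 2 Jordan blocks for λ = -2.
Step 2 — from the minimal polynomial, the factor (x + 2)^2 tells us the largest block for λ = -2 has size 2.
Step 3 — with total size 4, 2 blocks, and largest block 2, the block sizes (in nonincreasing order) are [2, 2].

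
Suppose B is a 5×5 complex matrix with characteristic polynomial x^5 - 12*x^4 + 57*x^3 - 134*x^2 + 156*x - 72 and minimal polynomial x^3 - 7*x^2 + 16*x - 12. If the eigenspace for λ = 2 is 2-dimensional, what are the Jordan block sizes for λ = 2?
Block sizes for λ = 2: [2, 1]

Step 1 — from the characteristic polynomial, algebraic multiplicity of λ = 2 is 3. From dim ker(B − (2)·I) = 2, there are exactly 2 Jordan blocks for λ = 2.
Step 2 — from the minimal polynomial, the factor (x − 2)^2 tells us the largest block for λ = 2 has size 2.
Step 3 — with total size 3, 2 blocks, and largest block 2, the block sizes (in nonincreasing order) are [2, 1].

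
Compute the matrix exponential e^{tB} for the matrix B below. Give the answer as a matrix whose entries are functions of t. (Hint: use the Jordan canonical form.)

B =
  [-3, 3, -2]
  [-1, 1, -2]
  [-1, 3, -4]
e^{tB} =
  [-t*exp(-2*t) + exp(-2*t), 3*t*exp(-2*t), -2*t*exp(-2*t)]
  [-t*exp(-2*t), 3*t*exp(-2*t) + exp(-2*t), -2*t*exp(-2*t)]
  [-t*exp(-2*t), 3*t*exp(-2*t), -2*t*exp(-2*t) + exp(-2*t)]

Strategy: write B = P · J · P⁻¹ where J is a Jordan canonical form, so e^{tB} = P · e^{tJ} · P⁻¹, and e^{tJ} can be computed block-by-block.

B has Jordan form
J =
  [-2,  1,  0]
  [ 0, -2,  0]
  [ 0,  0, -2]
(up to reordering of blocks).

Per-block formulas:
  For a 1×1 block at λ = -2: exp(t · [-2]) = [e^(-2t)].
  For a 2×2 Jordan block J_2(-2): exp(t · J_2(-2)) = e^(-2t)·(I + t·N), where N is the 2×2 nilpotent shift.

After assembling e^{tJ} and conjugating by P, we get:

e^{tB} =
  [-t*exp(-2*t) + exp(-2*t), 3*t*exp(-2*t), -2*t*exp(-2*t)]
  [-t*exp(-2*t), 3*t*exp(-2*t) + exp(-2*t), -2*t*exp(-2*t)]
  [-t*exp(-2*t), 3*t*exp(-2*t), -2*t*exp(-2*t) + exp(-2*t)]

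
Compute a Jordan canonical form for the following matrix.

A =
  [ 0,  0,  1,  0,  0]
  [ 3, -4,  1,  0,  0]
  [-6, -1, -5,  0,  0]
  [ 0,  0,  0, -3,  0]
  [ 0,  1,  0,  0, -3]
J_3(-3) ⊕ J_1(-3) ⊕ J_1(-3)

The characteristic polynomial is
  det(x·I − A) = x^5 + 15*x^4 + 90*x^3 + 270*x^2 + 405*x + 243 = (x + 3)^5

Eigenvalues and multiplicities (the geometric multiplicity of λ is n − rank(A − λI), which equals the number of Jordan blocks for λ):
  λ = -3: algebraic multiplicity = 5, geometric multiplicity = 3

Determining the block sizes for each eigenvalue:
  λ = -3: with am = 5 and gm = 3, the partition is not yet determined (e.g. several partitions of 5 into 3 parts exist). Let N = A − (-3)·I. Computing rank(N^1) = 2, rank(N^2) = 1, rank(N^3) = 0; the number of blocks of size ≥ j is rank(N^{j−1}) − rank(N^j), giving [3, 1, 1]. So we have 1 block(s) of size 3, 2 block(s) of size 1 → block sizes [3, 1, 1]

Assembling the blocks gives a Jordan form
J =
  [-3,  1,  0,  0,  0]
  [ 0, -3,  1,  0,  0]
  [ 0,  0, -3,  0,  0]
  [ 0,  0,  0, -3,  0]
  [ 0,  0,  0,  0, -3]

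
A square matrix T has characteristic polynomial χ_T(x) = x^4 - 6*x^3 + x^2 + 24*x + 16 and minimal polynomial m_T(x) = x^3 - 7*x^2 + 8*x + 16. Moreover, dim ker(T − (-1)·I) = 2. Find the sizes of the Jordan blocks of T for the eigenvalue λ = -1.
Block sizes for λ = -1: [1, 1]

Step 1 — from the characteristic polynomial, algebraic multiplicity of λ = -1 is 2. From dim ker(T − (-1)·I) = 2, there are exactly 2 Jordan blocks for λ = -1.
Step 2 — from the minimal polynomial, the factor (x + 1) tells us the largest block for λ = -1 has size 1.
Step 3 — with total size 2, 2 blocks, and largest block 1, the block sizes (in nonincreasing order) are [1, 1].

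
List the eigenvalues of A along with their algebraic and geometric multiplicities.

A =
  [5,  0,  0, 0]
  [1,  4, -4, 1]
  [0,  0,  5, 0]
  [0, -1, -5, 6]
λ = 5: alg = 4, geom = 2

Step 1 — factor the characteristic polynomial to read off the algebraic multiplicities:
  χ_A(x) = (x - 5)^4

Step 2 — compute geometric multiplicities via the rank-nullity identity g(λ) = n − rank(A − λI):
  rank(A − (5)·I) = 2, so dim ker(A − (5)·I) = n − 2 = 2

Summary:
  λ = 5: algebraic multiplicity = 4, geometric multiplicity = 2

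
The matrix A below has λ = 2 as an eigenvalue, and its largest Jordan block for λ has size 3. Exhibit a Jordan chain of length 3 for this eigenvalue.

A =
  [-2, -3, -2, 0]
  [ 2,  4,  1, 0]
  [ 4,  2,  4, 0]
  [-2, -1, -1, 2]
A Jordan chain for λ = 2 of length 3:
v_1 = (2, 0, -4, 2)ᵀ
v_2 = (-4, 2, 4, -2)ᵀ
v_3 = (1, 0, 0, 0)ᵀ

Let N = A − (2)·I. We want v_3 with N^3 v_3 = 0 but N^2 v_3 ≠ 0; then v_{j-1} := N · v_j for j = 3, …, 2.

Pick v_3 = (1, 0, 0, 0)ᵀ.
Then v_2 = N · v_3 = (-4, 2, 4, -2)ᵀ.
Then v_1 = N · v_2 = (2, 0, -4, 2)ᵀ.

Sanity check: (A − (2)·I) v_1 = (0, 0, 0, 0)ᵀ = 0. ✓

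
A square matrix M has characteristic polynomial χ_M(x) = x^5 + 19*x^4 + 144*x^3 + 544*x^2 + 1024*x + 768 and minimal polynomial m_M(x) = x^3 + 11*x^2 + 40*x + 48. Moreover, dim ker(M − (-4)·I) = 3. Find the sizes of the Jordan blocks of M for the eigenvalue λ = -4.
Block sizes for λ = -4: [2, 1, 1]

Step 1 — from the characteristic polynomial, algebraic multiplicity of λ = -4 is 4. From dim ker(M − (-4)·I) = 3, there are exactly 3 Jordan blocks for λ = -4.
Step 2 — from the minimal polynomial, the factor (x + 4)^2 tells us the largest block for λ = -4 has size 2.
Step 3 — with total size 4, 3 blocks, and largest block 2, the block sizes (in nonincreasing order) are [2, 1, 1].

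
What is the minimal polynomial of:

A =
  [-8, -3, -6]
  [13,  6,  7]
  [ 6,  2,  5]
x^3 - 3*x^2 + 3*x - 1

The characteristic polynomial is χ_A(x) = (x - 1)^3, so the eigenvalues are known. The minimal polynomial is
  m_A(x) = Π_λ (x − λ)^{k_λ}
where k_λ is the size of the *largest* Jordan block for λ (equivalently, the smallest k with (A − λI)^k v = 0 for every generalised eigenvector v of λ).

  λ = 1: largest Jordan block has size 3, contributing (x − 1)^3

So m_A(x) = (x - 1)^3 = x^3 - 3*x^2 + 3*x - 1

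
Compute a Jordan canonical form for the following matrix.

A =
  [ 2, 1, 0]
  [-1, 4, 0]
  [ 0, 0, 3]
J_2(3) ⊕ J_1(3)

The characteristic polynomial is
  det(x·I − A) = x^3 - 9*x^2 + 27*x - 27 = (x - 3)^3

Eigenvalues and multiplicities (the geometric multiplicity of λ is n − rank(A − λI), which equals the number of Jordan blocks for λ):
  λ = 3: algebraic multiplicity = 3, geometric multiplicity = 2

Determining the block sizes for each eigenvalue:
  λ = 3: 2 blocks summing to 3 forces exactly one block of size 2 and the rest size 1 → block sizes [2, 1]

Assembling the blocks gives a Jordan form
J =
  [3, 1, 0]
  [0, 3, 0]
  [0, 0, 3]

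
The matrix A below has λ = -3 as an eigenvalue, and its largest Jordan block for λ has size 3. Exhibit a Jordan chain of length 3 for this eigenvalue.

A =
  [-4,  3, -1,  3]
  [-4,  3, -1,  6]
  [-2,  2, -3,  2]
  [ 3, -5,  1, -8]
A Jordan chain for λ = -3 of length 3:
v_1 = (-2, -8, -4, 6)ᵀ
v_2 = (3, 6, 2, -5)ᵀ
v_3 = (0, 1, 0, 0)ᵀ

Let N = A − (-3)·I. We want v_3 with N^3 v_3 = 0 but N^2 v_3 ≠ 0; then v_{j-1} := N · v_j for j = 3, …, 2.

Pick v_3 = (0, 1, 0, 0)ᵀ.
Then v_2 = N · v_3 = (3, 6, 2, -5)ᵀ.
Then v_1 = N · v_2 = (-2, -8, -4, 6)ᵀ.

Sanity check: (A − (-3)·I) v_1 = (0, 0, 0, 0)ᵀ = 0. ✓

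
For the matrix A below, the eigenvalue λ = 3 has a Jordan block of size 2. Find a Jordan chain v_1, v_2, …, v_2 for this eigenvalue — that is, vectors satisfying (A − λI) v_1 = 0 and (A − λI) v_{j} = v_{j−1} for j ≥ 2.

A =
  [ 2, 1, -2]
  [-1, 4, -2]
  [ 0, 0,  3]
A Jordan chain for λ = 3 of length 2:
v_1 = (-1, -1, 0)ᵀ
v_2 = (1, 0, 0)ᵀ

Let N = A − (3)·I. We want v_2 with N^2 v_2 = 0 but N^1 v_2 ≠ 0; then v_{j-1} := N · v_j for j = 2, …, 2.

Pick v_2 = (1, 0, 0)ᵀ.
Then v_1 = N · v_2 = (-1, -1, 0)ᵀ.

Sanity check: (A − (3)·I) v_1 = (0, 0, 0)ᵀ = 0. ✓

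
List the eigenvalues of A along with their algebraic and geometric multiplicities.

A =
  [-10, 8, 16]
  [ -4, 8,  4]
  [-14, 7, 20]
λ = 6: alg = 3, geom = 2

Step 1 — factor the characteristic polynomial to read off the algebraic multiplicities:
  χ_A(x) = (x - 6)^3

Step 2 — compute geometric multiplicities via the rank-nullity identity g(λ) = n − rank(A − λI):
  rank(A − (6)·I) = 1, so dim ker(A − (6)·I) = n − 1 = 2

Summary:
  λ = 6: algebraic multiplicity = 3, geometric multiplicity = 2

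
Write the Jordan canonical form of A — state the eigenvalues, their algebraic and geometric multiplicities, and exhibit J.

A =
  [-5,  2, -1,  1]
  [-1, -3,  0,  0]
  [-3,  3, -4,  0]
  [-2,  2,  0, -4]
J_3(-4) ⊕ J_1(-4)

The characteristic polynomial is
  det(x·I − A) = x^4 + 16*x^3 + 96*x^2 + 256*x + 256 = (x + 4)^4

Eigenvalues and multiplicities (the geometric multiplicity of λ is n − rank(A − λI), which equals the number of Jordan blocks for λ):
  λ = -4: algebraic multiplicity = 4, geometric multiplicity = 2

Determining the block sizes for each eigenvalue:
  λ = -4: with am = 4 and gm = 2, the partition is not yet determined (e.g. several partitions of 4 into 2 parts exist). Let N = A − (-4)·I. Computing rank(N^1) = 2, rank(N^2) = 1, rank(N^3) = 0; the number of blocks of size ≥ j is rank(N^{j−1}) − rank(N^j), giving [2, 1, 1]. So we have 1 block(s) of size 3, 1 block(s) of size 1 → block sizes [3, 1]

Assembling the blocks gives a Jordan form
J =
  [-4,  1,  0,  0]
  [ 0, -4,  1,  0]
  [ 0,  0, -4,  0]
  [ 0,  0,  0, -4]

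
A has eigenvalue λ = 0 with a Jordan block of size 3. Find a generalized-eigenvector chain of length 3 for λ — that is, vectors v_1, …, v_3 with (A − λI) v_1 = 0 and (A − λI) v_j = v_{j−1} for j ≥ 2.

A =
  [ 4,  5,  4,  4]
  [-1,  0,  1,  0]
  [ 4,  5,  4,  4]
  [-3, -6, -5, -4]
A Jordan chain for λ = 0 of length 3:
v_1 = (-1, 0, -1, 2)ᵀ
v_2 = (-1, -1, -1, 3)ᵀ
v_3 = (1, -1, 0, 0)ᵀ

Let N = A − (0)·I. We want v_3 with N^3 v_3 = 0 but N^2 v_3 ≠ 0; then v_{j-1} := N · v_j for j = 3, …, 2.

Pick v_3 = (1, -1, 0, 0)ᵀ.
Then v_2 = N · v_3 = (-1, -1, -1, 3)ᵀ.
Then v_1 = N · v_2 = (-1, 0, -1, 2)ᵀ.

Sanity check: (A − (0)·I) v_1 = (0, 0, 0, 0)ᵀ = 0. ✓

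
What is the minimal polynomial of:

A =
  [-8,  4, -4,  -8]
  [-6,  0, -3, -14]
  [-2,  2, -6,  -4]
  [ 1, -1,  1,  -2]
x^3 + 12*x^2 + 48*x + 64

The characteristic polynomial is χ_A(x) = (x + 4)^4, so the eigenvalues are known. The minimal polynomial is
  m_A(x) = Π_λ (x − λ)^{k_λ}
where k_λ is the size of the *largest* Jordan block for λ (equivalently, the smallest k with (A − λI)^k v = 0 for every generalised eigenvector v of λ).

  λ = -4: largest Jordan block has size 3, contributing (x + 4)^3

So m_A(x) = (x + 4)^3 = x^3 + 12*x^2 + 48*x + 64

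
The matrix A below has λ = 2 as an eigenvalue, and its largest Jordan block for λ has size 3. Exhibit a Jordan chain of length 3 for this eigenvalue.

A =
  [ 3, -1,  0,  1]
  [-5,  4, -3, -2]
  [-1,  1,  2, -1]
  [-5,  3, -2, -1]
A Jordan chain for λ = 2 of length 3:
v_1 = (1, -2, -1, -3)ᵀ
v_2 = (1, -5, -1, -5)ᵀ
v_3 = (1, 0, 0, 0)ᵀ

Let N = A − (2)·I. We want v_3 with N^3 v_3 = 0 but N^2 v_3 ≠ 0; then v_{j-1} := N · v_j for j = 3, …, 2.

Pick v_3 = (1, 0, 0, 0)ᵀ.
Then v_2 = N · v_3 = (1, -5, -1, -5)ᵀ.
Then v_1 = N · v_2 = (1, -2, -1, -3)ᵀ.

Sanity check: (A − (2)·I) v_1 = (0, 0, 0, 0)ᵀ = 0. ✓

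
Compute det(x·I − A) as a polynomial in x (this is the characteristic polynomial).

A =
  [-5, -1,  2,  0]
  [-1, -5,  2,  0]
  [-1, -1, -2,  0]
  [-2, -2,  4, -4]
x^4 + 16*x^3 + 96*x^2 + 256*x + 256

Expanding det(x·I − A) (e.g. by cofactor expansion or by noting that A is similar to its Jordan form J, which has the same characteristic polynomial as A) gives
  χ_A(x) = x^4 + 16*x^3 + 96*x^2 + 256*x + 256
which factors as (x + 4)^4. The eigenvalues (with algebraic multiplicities) are λ = -4 with multiplicity 4.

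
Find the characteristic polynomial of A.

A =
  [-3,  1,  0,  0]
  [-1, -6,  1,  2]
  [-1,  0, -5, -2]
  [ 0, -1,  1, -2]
x^4 + 16*x^3 + 96*x^2 + 256*x + 256

Expanding det(x·I − A) (e.g. by cofactor expansion or by noting that A is similar to its Jordan form J, which has the same characteristic polynomial as A) gives
  χ_A(x) = x^4 + 16*x^3 + 96*x^2 + 256*x + 256
which factors as (x + 4)^4. The eigenvalues (with algebraic multiplicities) are λ = -4 with multiplicity 4.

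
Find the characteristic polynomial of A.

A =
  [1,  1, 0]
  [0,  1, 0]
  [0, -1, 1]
x^3 - 3*x^2 + 3*x - 1

Expanding det(x·I − A) (e.g. by cofactor expansion or by noting that A is similar to its Jordan form J, which has the same characteristic polynomial as A) gives
  χ_A(x) = x^3 - 3*x^2 + 3*x - 1
which factors as (x - 1)^3. The eigenvalues (with algebraic multiplicities) are λ = 1 with multiplicity 3.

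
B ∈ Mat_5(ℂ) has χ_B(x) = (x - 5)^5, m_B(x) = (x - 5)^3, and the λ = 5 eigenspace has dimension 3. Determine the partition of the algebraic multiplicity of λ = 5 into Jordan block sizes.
Block sizes for λ = 5: [3, 1, 1]

Step 1 — from the characteristic polynomial, algebraic multiplicity of λ = 5 is 5. From dim ker(B − (5)·I) = 3, there are exactly 3 Jordan blocks for λ = 5.
Step 2 — from the minimal polynomial, the factor (x − 5)^3 tells us the largest block for λ = 5 has size 3.
Step 3 — with total size 5, 3 blocks, and largest block 3, the block sizes (in nonincreasing order) are [3, 1, 1].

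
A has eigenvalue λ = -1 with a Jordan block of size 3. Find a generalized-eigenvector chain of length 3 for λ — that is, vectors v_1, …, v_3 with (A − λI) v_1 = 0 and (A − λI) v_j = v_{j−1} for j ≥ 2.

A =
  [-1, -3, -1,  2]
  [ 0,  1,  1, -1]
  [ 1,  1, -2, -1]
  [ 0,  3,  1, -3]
A Jordan chain for λ = -1 of length 3:
v_1 = (-1, 1, -1, 1)ᵀ
v_2 = (0, 0, 1, 0)ᵀ
v_3 = (1, 0, 0, 0)ᵀ

Let N = A − (-1)·I. We want v_3 with N^3 v_3 = 0 but N^2 v_3 ≠ 0; then v_{j-1} := N · v_j for j = 3, …, 2.

Pick v_3 = (1, 0, 0, 0)ᵀ.
Then v_2 = N · v_3 = (0, 0, 1, 0)ᵀ.
Then v_1 = N · v_2 = (-1, 1, -1, 1)ᵀ.

Sanity check: (A − (-1)·I) v_1 = (0, 0, 0, 0)ᵀ = 0. ✓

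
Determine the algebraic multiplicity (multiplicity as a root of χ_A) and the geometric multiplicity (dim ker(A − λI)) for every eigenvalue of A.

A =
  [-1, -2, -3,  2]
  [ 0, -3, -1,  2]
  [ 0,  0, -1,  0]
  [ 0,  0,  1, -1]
λ = -3: alg = 1, geom = 1; λ = -1: alg = 3, geom = 2

Step 1 — factor the characteristic polynomial to read off the algebraic multiplicities:
  χ_A(x) = (x + 1)^3*(x + 3)

Step 2 — compute geometric multiplicities via the rank-nullity identity g(λ) = n − rank(A − λI):
  rank(A − (-3)·I) = 3, so dim ker(A − (-3)·I) = n − 3 = 1
  rank(A − (-1)·I) = 2, so dim ker(A − (-1)·I) = n − 2 = 2

Summary:
  λ = -3: algebraic multiplicity = 1, geometric multiplicity = 1
  λ = -1: algebraic multiplicity = 3, geometric multiplicity = 2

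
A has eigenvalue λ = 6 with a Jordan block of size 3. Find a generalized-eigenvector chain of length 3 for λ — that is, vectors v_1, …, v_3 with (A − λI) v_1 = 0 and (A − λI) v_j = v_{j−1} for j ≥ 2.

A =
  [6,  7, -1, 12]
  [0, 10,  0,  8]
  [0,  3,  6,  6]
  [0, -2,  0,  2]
A Jordan chain for λ = 6 of length 3:
v_1 = (1, 0, 0, 0)ᵀ
v_2 = (7, 4, 3, -2)ᵀ
v_3 = (0, 1, 0, 0)ᵀ

Let N = A − (6)·I. We want v_3 with N^3 v_3 = 0 but N^2 v_3 ≠ 0; then v_{j-1} := N · v_j for j = 3, …, 2.

Pick v_3 = (0, 1, 0, 0)ᵀ.
Then v_2 = N · v_3 = (7, 4, 3, -2)ᵀ.
Then v_1 = N · v_2 = (1, 0, 0, 0)ᵀ.

Sanity check: (A − (6)·I) v_1 = (0, 0, 0, 0)ᵀ = 0. ✓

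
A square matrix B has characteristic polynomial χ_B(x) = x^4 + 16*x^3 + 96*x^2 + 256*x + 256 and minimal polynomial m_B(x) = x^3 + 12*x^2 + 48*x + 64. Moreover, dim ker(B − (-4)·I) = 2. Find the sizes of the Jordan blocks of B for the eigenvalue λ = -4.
Block sizes for λ = -4: [3, 1]

Step 1 — from the characteristic polynomial, algebraic multiplicity of λ = -4 is 4. From dim ker(B − (-4)·I) = 2, there are exactly 2 Jordan blocks for λ = -4.
Step 2 — from the minimal polynomial, the factor (x + 4)^3 tells us the largest block for λ = -4 has size 3.
Step 3 — with total size 4, 2 blocks, and largest block 3, the block sizes (in nonincreasing order) are [3, 1].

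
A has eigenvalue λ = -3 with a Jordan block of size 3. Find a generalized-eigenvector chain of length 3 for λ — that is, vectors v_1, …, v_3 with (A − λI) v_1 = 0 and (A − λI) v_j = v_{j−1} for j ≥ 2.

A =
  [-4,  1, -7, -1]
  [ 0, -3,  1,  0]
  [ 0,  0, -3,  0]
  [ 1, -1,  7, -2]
A Jordan chain for λ = -3 of length 3:
v_1 = (1, 0, 0, -1)ᵀ
v_2 = (-7, 1, 0, 7)ᵀ
v_3 = (0, 0, 1, 0)ᵀ

Let N = A − (-3)·I. We want v_3 with N^3 v_3 = 0 but N^2 v_3 ≠ 0; then v_{j-1} := N · v_j for j = 3, …, 2.

Pick v_3 = (0, 0, 1, 0)ᵀ.
Then v_2 = N · v_3 = (-7, 1, 0, 7)ᵀ.
Then v_1 = N · v_2 = (1, 0, 0, -1)ᵀ.

Sanity check: (A − (-3)·I) v_1 = (0, 0, 0, 0)ᵀ = 0. ✓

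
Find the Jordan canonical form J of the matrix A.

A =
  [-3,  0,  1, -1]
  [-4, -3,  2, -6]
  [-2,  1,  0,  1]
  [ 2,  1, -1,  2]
J_2(-1) ⊕ J_2(-1)

The characteristic polynomial is
  det(x·I − A) = x^4 + 4*x^3 + 6*x^2 + 4*x + 1 = (x + 1)^4

Eigenvalues and multiplicities (the geometric multiplicity of λ is n − rank(A − λI), which equals the number of Jordan blocks for λ):
  λ = -1: algebraic multiplicity = 4, geometric multiplicity = 2

Determining the block sizes for each eigenvalue:
  λ = -1: with am = 4 and gm = 2, the partition is not yet determined (e.g. several partitions of 4 into 2 parts exist). Let N = A − (-1)·I. Computing rank(N^1) = 2, rank(N^2) = 0; the number of blocks of size ≥ j is rank(N^{j−1}) − rank(N^j), giving [2, 2]. So we have 2 block(s) of size 2 → block sizes [2, 2]

Assembling the blocks gives a Jordan form
J =
  [-1,  1,  0,  0]
  [ 0, -1,  0,  0]
  [ 0,  0, -1,  1]
  [ 0,  0,  0, -1]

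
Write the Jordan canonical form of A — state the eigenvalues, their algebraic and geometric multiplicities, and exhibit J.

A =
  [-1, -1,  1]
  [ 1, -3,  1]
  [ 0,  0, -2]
J_2(-2) ⊕ J_1(-2)

The characteristic polynomial is
  det(x·I − A) = x^3 + 6*x^2 + 12*x + 8 = (x + 2)^3

Eigenvalues and multiplicities (the geometric multiplicity of λ is n − rank(A − λI), which equals the number of Jordan blocks for λ):
  λ = -2: algebraic multiplicity = 3, geometric multiplicity = 2

Determining the block sizes for each eigenvalue:
  λ = -2: 2 blocks summing to 3 forces exactly one block of size 2 and the rest size 1 → block sizes [2, 1]

Assembling the blocks gives a Jordan form
J =
  [-2,  1,  0]
  [ 0, -2,  0]
  [ 0,  0, -2]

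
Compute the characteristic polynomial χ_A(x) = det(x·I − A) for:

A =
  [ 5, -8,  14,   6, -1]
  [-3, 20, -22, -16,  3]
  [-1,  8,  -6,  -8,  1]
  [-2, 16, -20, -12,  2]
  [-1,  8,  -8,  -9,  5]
x^5 - 12*x^4 + 32*x^3 + 128*x^2 - 768*x + 1024

Expanding det(x·I − A) (e.g. by cofactor expansion or by noting that A is similar to its Jordan form J, which has the same characteristic polynomial as A) gives
  χ_A(x) = x^5 - 12*x^4 + 32*x^3 + 128*x^2 - 768*x + 1024
which factors as (x - 4)^4*(x + 4). The eigenvalues (with algebraic multiplicities) are λ = -4 with multiplicity 1, λ = 4 with multiplicity 4.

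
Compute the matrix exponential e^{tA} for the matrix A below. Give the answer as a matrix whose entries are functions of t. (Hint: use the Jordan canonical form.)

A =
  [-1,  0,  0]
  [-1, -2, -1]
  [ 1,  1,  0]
e^{tA} =
  [exp(-t), 0, 0]
  [-t*exp(-t), -t*exp(-t) + exp(-t), -t*exp(-t)]
  [t*exp(-t), t*exp(-t), t*exp(-t) + exp(-t)]

Strategy: write A = P · J · P⁻¹ where J is a Jordan canonical form, so e^{tA} = P · e^{tJ} · P⁻¹, and e^{tJ} can be computed block-by-block.

A has Jordan form
J =
  [-1,  1,  0]
  [ 0, -1,  0]
  [ 0,  0, -1]
(up to reordering of blocks).

Per-block formulas:
  For a 1×1 block at λ = -1: exp(t · [-1]) = [e^(-1t)].
  For a 2×2 Jordan block J_2(-1): exp(t · J_2(-1)) = e^(-1t)·(I + t·N), where N is the 2×2 nilpotent shift.

After assembling e^{tJ} and conjugating by P, we get:

e^{tA} =
  [exp(-t), 0, 0]
  [-t*exp(-t), -t*exp(-t) + exp(-t), -t*exp(-t)]
  [t*exp(-t), t*exp(-t), t*exp(-t) + exp(-t)]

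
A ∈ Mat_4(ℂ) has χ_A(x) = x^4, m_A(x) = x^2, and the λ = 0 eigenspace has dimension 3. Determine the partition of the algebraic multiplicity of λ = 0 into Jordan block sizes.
Block sizes for λ = 0: [2, 1, 1]

Step 1 — from the characteristic polynomial, algebraic multiplicity of λ = 0 is 4. From dim ker(A − (0)·I) = 3, there are exactly 3 Jordan blocks for λ = 0.
Step 2 — from the minimal polynomial, the factor (x − 0)^2 tells us the largest block for λ = 0 has size 2.
Step 3 — with total size 4, 3 blocks, and largest block 2, the block sizes (in nonincreasing order) are [2, 1, 1].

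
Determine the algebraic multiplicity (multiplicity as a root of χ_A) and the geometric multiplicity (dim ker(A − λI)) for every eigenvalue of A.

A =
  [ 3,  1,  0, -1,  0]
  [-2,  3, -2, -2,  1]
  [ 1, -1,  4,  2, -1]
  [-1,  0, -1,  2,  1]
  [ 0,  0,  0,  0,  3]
λ = 3: alg = 5, geom = 2

Step 1 — factor the characteristic polynomial to read off the algebraic multiplicities:
  χ_A(x) = (x - 3)^5

Step 2 — compute geometric multiplicities via the rank-nullity identity g(λ) = n − rank(A − λI):
  rank(A − (3)·I) = 3, so dim ker(A − (3)·I) = n − 3 = 2

Summary:
  λ = 3: algebraic multiplicity = 5, geometric multiplicity = 2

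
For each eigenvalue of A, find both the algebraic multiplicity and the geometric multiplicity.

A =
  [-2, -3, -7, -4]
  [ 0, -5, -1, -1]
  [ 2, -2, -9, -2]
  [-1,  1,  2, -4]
λ = -5: alg = 4, geom = 2

Step 1 — factor the characteristic polynomial to read off the algebraic multiplicities:
  χ_A(x) = (x + 5)^4

Step 2 — compute geometric multiplicities via the rank-nullity identity g(λ) = n − rank(A − λI):
  rank(A − (-5)·I) = 2, so dim ker(A − (-5)·I) = n − 2 = 2

Summary:
  λ = -5: algebraic multiplicity = 4, geometric multiplicity = 2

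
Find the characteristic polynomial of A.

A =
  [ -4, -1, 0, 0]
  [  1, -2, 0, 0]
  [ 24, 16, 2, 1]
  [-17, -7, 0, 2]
x^4 + 2*x^3 - 11*x^2 - 12*x + 36

Expanding det(x·I − A) (e.g. by cofactor expansion or by noting that A is similar to its Jordan form J, which has the same characteristic polynomial as A) gives
  χ_A(x) = x^4 + 2*x^3 - 11*x^2 - 12*x + 36
which factors as (x - 2)^2*(x + 3)^2. The eigenvalues (with algebraic multiplicities) are λ = -3 with multiplicity 2, λ = 2 with multiplicity 2.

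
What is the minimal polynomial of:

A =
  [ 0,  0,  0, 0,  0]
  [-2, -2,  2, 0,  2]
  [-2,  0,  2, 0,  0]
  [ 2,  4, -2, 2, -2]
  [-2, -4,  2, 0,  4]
x^2 - 2*x

The characteristic polynomial is χ_A(x) = x^2*(x - 2)^3, so the eigenvalues are known. The minimal polynomial is
  m_A(x) = Π_λ (x − λ)^{k_λ}
where k_λ is the size of the *largest* Jordan block for λ (equivalently, the smallest k with (A − λI)^k v = 0 for every generalised eigenvector v of λ).

  λ = 0: largest Jordan block has size 1, contributing (x − 0)
  λ = 2: largest Jordan block has size 1, contributing (x − 2)

So m_A(x) = x*(x - 2) = x^2 - 2*x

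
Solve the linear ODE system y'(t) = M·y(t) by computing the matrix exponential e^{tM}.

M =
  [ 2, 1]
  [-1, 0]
e^{tM} =
  [t*exp(t) + exp(t), t*exp(t)]
  [-t*exp(t), -t*exp(t) + exp(t)]

Strategy: write M = P · J · P⁻¹ where J is a Jordan canonical form, so e^{tM} = P · e^{tJ} · P⁻¹, and e^{tJ} can be computed block-by-block.

M has Jordan form
J =
  [1, 1]
  [0, 1]
(up to reordering of blocks).

Per-block formulas:
  For a 2×2 Jordan block J_2(1): exp(t · J_2(1)) = e^(1t)·(I + t·N), where N is the 2×2 nilpotent shift.

After assembling e^{tJ} and conjugating by P, we get:

e^{tM} =
  [t*exp(t) + exp(t), t*exp(t)]
  [-t*exp(t), -t*exp(t) + exp(t)]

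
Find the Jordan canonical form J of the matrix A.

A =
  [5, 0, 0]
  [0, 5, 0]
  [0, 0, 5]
J_1(5) ⊕ J_1(5) ⊕ J_1(5)

The characteristic polynomial is
  det(x·I − A) = x^3 - 15*x^2 + 75*x - 125 = (x - 5)^3

Eigenvalues and multiplicities (the geometric multiplicity of λ is n − rank(A − λI), which equals the number of Jordan blocks for λ):
  λ = 5: algebraic multiplicity = 3, geometric multiplicity = 3

Determining the block sizes for each eigenvalue:
  λ = 5: gm = am = 3, so every block has size 1 → block sizes [1, 1, 1]

Assembling the blocks gives a Jordan form
J =
  [5, 0, 0]
  [0, 5, 0]
  [0, 0, 5]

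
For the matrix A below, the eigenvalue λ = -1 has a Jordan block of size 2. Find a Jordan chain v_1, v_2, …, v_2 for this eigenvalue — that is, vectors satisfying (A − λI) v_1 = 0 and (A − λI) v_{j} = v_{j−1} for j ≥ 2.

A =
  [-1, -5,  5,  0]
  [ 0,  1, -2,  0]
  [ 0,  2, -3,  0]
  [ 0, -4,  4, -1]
A Jordan chain for λ = -1 of length 2:
v_1 = (-5, 2, 2, -4)ᵀ
v_2 = (0, 1, 0, 0)ᵀ

Let N = A − (-1)·I. We want v_2 with N^2 v_2 = 0 but N^1 v_2 ≠ 0; then v_{j-1} := N · v_j for j = 2, …, 2.

Pick v_2 = (0, 1, 0, 0)ᵀ.
Then v_1 = N · v_2 = (-5, 2, 2, -4)ᵀ.

Sanity check: (A − (-1)·I) v_1 = (0, 0, 0, 0)ᵀ = 0. ✓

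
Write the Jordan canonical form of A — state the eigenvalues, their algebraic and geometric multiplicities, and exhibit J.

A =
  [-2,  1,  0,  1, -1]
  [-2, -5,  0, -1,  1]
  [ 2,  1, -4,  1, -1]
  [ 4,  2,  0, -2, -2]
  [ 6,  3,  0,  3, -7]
J_2(-4) ⊕ J_1(-4) ⊕ J_1(-4) ⊕ J_1(-4)

The characteristic polynomial is
  det(x·I − A) = x^5 + 20*x^4 + 160*x^3 + 640*x^2 + 1280*x + 1024 = (x + 4)^5

Eigenvalues and multiplicities (the geometric multiplicity of λ is n − rank(A − λI), which equals the number of Jordan blocks for λ):
  λ = -4: algebraic multiplicity = 5, geometric multiplicity = 4

Determining the block sizes for each eigenvalue:
  λ = -4: 4 blocks summing to 5 forces exactly one block of size 2 and the rest size 1 → block sizes [2, 1, 1, 1]

Assembling the blocks gives a Jordan form
J =
  [-4,  1,  0,  0,  0]
  [ 0, -4,  0,  0,  0]
  [ 0,  0, -4,  0,  0]
  [ 0,  0,  0, -4,  0]
  [ 0,  0,  0,  0, -4]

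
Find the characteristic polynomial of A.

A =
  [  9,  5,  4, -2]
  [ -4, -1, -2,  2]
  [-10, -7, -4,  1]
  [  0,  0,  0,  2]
x^4 - 6*x^3 + 13*x^2 - 12*x + 4

Expanding det(x·I − A) (e.g. by cofactor expansion or by noting that A is similar to its Jordan form J, which has the same characteristic polynomial as A) gives
  χ_A(x) = x^4 - 6*x^3 + 13*x^2 - 12*x + 4
which factors as (x - 2)^2*(x - 1)^2. The eigenvalues (with algebraic multiplicities) are λ = 1 with multiplicity 2, λ = 2 with multiplicity 2.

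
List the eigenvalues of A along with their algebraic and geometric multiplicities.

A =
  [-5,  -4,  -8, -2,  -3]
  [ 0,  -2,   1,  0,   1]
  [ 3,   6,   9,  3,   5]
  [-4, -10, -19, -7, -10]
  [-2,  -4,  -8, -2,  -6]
λ = -3: alg = 1, geom = 1; λ = -2: alg = 4, geom = 2

Step 1 — factor the characteristic polynomial to read off the algebraic multiplicities:
  χ_A(x) = (x + 2)^4*(x + 3)

Step 2 — compute geometric multiplicities via the rank-nullity identity g(λ) = n − rank(A − λI):
  rank(A − (-3)·I) = 4, so dim ker(A − (-3)·I) = n − 4 = 1
  rank(A − (-2)·I) = 3, so dim ker(A − (-2)·I) = n − 3 = 2

Summary:
  λ = -3: algebraic multiplicity = 1, geometric multiplicity = 1
  λ = -2: algebraic multiplicity = 4, geometric multiplicity = 2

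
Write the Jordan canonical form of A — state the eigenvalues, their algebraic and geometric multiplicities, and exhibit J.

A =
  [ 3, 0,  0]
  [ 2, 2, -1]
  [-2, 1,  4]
J_2(3) ⊕ J_1(3)

The characteristic polynomial is
  det(x·I − A) = x^3 - 9*x^2 + 27*x - 27 = (x - 3)^3

Eigenvalues and multiplicities (the geometric multiplicity of λ is n − rank(A − λI), which equals the number of Jordan blocks for λ):
  λ = 3: algebraic multiplicity = 3, geometric multiplicity = 2

Determining the block sizes for each eigenvalue:
  λ = 3: 2 blocks summing to 3 forces exactly one block of size 2 and the rest size 1 → block sizes [2, 1]

Assembling the blocks gives a Jordan form
J =
  [3, 1, 0]
  [0, 3, 0]
  [0, 0, 3]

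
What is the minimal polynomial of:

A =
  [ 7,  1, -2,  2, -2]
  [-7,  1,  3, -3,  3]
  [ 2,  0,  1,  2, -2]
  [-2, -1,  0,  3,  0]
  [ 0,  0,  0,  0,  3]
x^3 - 9*x^2 + 27*x - 27

The characteristic polynomial is χ_A(x) = (x - 3)^5, so the eigenvalues are known. The minimal polynomial is
  m_A(x) = Π_λ (x − λ)^{k_λ}
where k_λ is the size of the *largest* Jordan block for λ (equivalently, the smallest k with (A − λI)^k v = 0 for every generalised eigenvector v of λ).

  λ = 3: largest Jordan block has size 3, contributing (x − 3)^3

So m_A(x) = (x - 3)^3 = x^3 - 9*x^2 + 27*x - 27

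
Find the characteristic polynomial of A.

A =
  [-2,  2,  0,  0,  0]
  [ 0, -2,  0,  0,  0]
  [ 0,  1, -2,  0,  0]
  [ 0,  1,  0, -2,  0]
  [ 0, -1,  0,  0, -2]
x^5 + 10*x^4 + 40*x^3 + 80*x^2 + 80*x + 32

Expanding det(x·I − A) (e.g. by cofactor expansion or by noting that A is similar to its Jordan form J, which has the same characteristic polynomial as A) gives
  χ_A(x) = x^5 + 10*x^4 + 40*x^3 + 80*x^2 + 80*x + 32
which factors as (x + 2)^5. The eigenvalues (with algebraic multiplicities) are λ = -2 with multiplicity 5.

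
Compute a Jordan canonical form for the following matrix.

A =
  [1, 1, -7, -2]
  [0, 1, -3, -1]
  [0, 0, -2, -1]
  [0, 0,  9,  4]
J_2(1) ⊕ J_2(1)

The characteristic polynomial is
  det(x·I − A) = x^4 - 4*x^3 + 6*x^2 - 4*x + 1 = (x - 1)^4

Eigenvalues and multiplicities (the geometric multiplicity of λ is n − rank(A − λI), which equals the number of Jordan blocks for λ):
  λ = 1: algebraic multiplicity = 4, geometric multiplicity = 2

Determining the block sizes for each eigenvalue:
  λ = 1: with am = 4 and gm = 2, the partition is not yet determined (e.g. several partitions of 4 into 2 parts exist). Let N = A − (1)·I. Computing rank(N^1) = 2, rank(N^2) = 0; the number of blocks of size ≥ j is rank(N^{j−1}) − rank(N^j), giving [2, 2]. So we have 2 block(s) of size 2 → block sizes [2, 2]

Assembling the blocks gives a Jordan form
J =
  [1, 1, 0, 0]
  [0, 1, 0, 0]
  [0, 0, 1, 1]
  [0, 0, 0, 1]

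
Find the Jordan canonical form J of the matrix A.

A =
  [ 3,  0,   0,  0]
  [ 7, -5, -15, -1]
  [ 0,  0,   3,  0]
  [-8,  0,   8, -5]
J_2(-5) ⊕ J_1(3) ⊕ J_1(3)

The characteristic polynomial is
  det(x·I − A) = x^4 + 4*x^3 - 26*x^2 - 60*x + 225 = (x - 3)^2*(x + 5)^2

Eigenvalues and multiplicities (the geometric multiplicity of λ is n − rank(A − λI), which equals the number of Jordan blocks for λ):
  λ = -5: algebraic multiplicity = 2, geometric multiplicity = 1
  λ = 3: algebraic multiplicity = 2, geometric multiplicity = 2

Determining the block sizes for each eigenvalue:
  λ = -5: one block (gm = 1), so the single block has size am = 2 → block sizes [2]
  λ = 3: gm = am = 2, so every block has size 1 → block sizes [1, 1]

Assembling the blocks gives a Jordan form
J =
  [-5,  1, 0, 0]
  [ 0, -5, 0, 0]
  [ 0,  0, 3, 0]
  [ 0,  0, 0, 3]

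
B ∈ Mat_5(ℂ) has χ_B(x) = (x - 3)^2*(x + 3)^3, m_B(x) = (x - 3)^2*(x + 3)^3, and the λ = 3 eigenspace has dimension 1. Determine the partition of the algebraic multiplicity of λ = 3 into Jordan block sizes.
Block sizes for λ = 3: [2]

Step 1 — from the characteristic polynomial, algebraic multiplicity of λ = 3 is 2. From dim ker(B − (3)·I) = 1, there are exactly 1 Jordan blocks for λ = 3.
Step 2 — from the minimal polynomial, the factor (x − 3)^2 tells us the largest block for λ = 3 has size 2.
Step 3 — with total size 2, 1 blocks, and largest block 2, the block sizes (in nonincreasing order) are [2].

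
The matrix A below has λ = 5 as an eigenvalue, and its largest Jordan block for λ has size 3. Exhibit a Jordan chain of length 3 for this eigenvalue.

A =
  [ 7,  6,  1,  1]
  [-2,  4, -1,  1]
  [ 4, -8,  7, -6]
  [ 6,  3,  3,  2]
A Jordan chain for λ = 5 of length 3:
v_1 = (2, 0, -4, 0)ᵀ
v_2 = (2, -2, 4, 6)ᵀ
v_3 = (1, 0, 0, 0)ᵀ

Let N = A − (5)·I. We want v_3 with N^3 v_3 = 0 but N^2 v_3 ≠ 0; then v_{j-1} := N · v_j for j = 3, …, 2.

Pick v_3 = (1, 0, 0, 0)ᵀ.
Then v_2 = N · v_3 = (2, -2, 4, 6)ᵀ.
Then v_1 = N · v_2 = (2, 0, -4, 0)ᵀ.

Sanity check: (A − (5)·I) v_1 = (0, 0, 0, 0)ᵀ = 0. ✓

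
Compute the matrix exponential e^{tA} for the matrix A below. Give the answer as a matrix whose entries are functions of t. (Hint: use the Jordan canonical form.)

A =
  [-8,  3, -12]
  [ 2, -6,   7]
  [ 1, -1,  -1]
e^{tA} =
  [3*t^2*exp(-5*t)/2 - 3*t*exp(-5*t) + exp(-5*t), 3*t*exp(-5*t), 9*t^2*exp(-5*t)/2 - 12*t*exp(-5*t)]
  [-t^2*exp(-5*t)/2 + 2*t*exp(-5*t), -t*exp(-5*t) + exp(-5*t), -3*t^2*exp(-5*t)/2 + 7*t*exp(-5*t)]
  [-t^2*exp(-5*t)/2 + t*exp(-5*t), -t*exp(-5*t), -3*t^2*exp(-5*t)/2 + 4*t*exp(-5*t) + exp(-5*t)]

Strategy: write A = P · J · P⁻¹ where J is a Jordan canonical form, so e^{tA} = P · e^{tJ} · P⁻¹, and e^{tJ} can be computed block-by-block.

A has Jordan form
J =
  [-5,  1,  0]
  [ 0, -5,  1]
  [ 0,  0, -5]
(up to reordering of blocks).

Per-block formulas:
  For a 3×3 Jordan block J_3(-5): exp(t · J_3(-5)) = e^(-5t)·(I + t·N + (t^2/2)·N^2), where N is the 3×3 nilpotent shift.

After assembling e^{tJ} and conjugating by P, we get:

e^{tA} =
  [3*t^2*exp(-5*t)/2 - 3*t*exp(-5*t) + exp(-5*t), 3*t*exp(-5*t), 9*t^2*exp(-5*t)/2 - 12*t*exp(-5*t)]
  [-t^2*exp(-5*t)/2 + 2*t*exp(-5*t), -t*exp(-5*t) + exp(-5*t), -3*t^2*exp(-5*t)/2 + 7*t*exp(-5*t)]
  [-t^2*exp(-5*t)/2 + t*exp(-5*t), -t*exp(-5*t), -3*t^2*exp(-5*t)/2 + 4*t*exp(-5*t) + exp(-5*t)]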